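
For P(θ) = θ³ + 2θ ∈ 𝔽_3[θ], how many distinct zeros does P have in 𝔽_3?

3

Evaluate at each of the 3 elements of 𝔽_3:
P(0) = 0 → root; P(1) = 0 → root; P(2) = 0 → root.
Roots: {0, 1, 2}.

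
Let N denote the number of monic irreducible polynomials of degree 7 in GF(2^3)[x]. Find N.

299592

By the necklace-counting formula, N_8(7) = (1/7) Σ_{d|7} μ(7/d)·8^d.
Divisors of 7: 1, 7; μ(7/d) for each: -1, 1.
Σ = − 8^1 + 8^7 = 2097144.
N = 2097144/7 = 299592.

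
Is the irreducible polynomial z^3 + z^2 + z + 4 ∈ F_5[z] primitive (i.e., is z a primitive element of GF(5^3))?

No

Write f(z) = z^3 + z^2 + z + 4.
|GF(5^3)^×| = 5^3 − 1 = 124. Prime factorization: 124 = 2^2·31.
f is primitive ⇔ z has order 124 in GF(5)[z]/(f), i.e. z^(124/q) ≠ 1 for each prime q | 124.
z^(62) mod f = 1
z^(4) mod f = 2z + 4.
Since z^(62) = 1, the order of z divides 62 < 124; not primitive.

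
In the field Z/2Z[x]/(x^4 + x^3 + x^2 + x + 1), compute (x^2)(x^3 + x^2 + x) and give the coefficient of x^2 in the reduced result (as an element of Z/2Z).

1

Multiply in Z/2Z[x]: (x^2)·(x^3 + x^2 + x) = x^5 + x^4 + x^3.
Reduce using x^4 ≡ x^3 + x^2 + x + 1 (mod x^4 + x^3 + x^2 + x + 1).
Reduced: x^2 + x.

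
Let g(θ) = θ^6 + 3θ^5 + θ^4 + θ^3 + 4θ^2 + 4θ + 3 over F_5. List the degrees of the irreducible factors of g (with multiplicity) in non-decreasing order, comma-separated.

Roots in F_5: g(0) = 3; g(1) = 2; g(2) = 1; g(3) = 2; g(4) = 1.
Complete factorization: g(θ) = (θ^6 + 3θ^5 + θ^4 + θ^3 + 4θ^2 + 4θ + 3).
Factor degrees with multiplicity: 6 = 6.

6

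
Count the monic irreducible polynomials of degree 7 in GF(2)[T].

x^(2^7) − x is the product of all monic irreducibles of degree dividing 7; Möbius inversion gives N = (1/7) Σ μ(7/d)·2^d.
Divisors of 7: 1, 7; μ(7/d) for each: -1, 1.
Σ = − 2^1 + 2^7 = 126.
N = 126/7 = 18.

18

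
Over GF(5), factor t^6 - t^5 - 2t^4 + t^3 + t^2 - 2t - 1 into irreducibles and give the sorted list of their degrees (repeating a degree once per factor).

6

Write g(t) = t^6 - t^5 - 2t^4 + t^3 + t^2 - 2t - 1.
Roots in GF(5): g(0) = 4; g(1) = 2; g(2) = 2; g(3) = 3; g(4) = 1.
Complete factorization: g(t) = (t^6 - t^5 - 2t^4 + t^3 + t^2 - 2t - 1).
Factor degrees with multiplicity: 6 = 6.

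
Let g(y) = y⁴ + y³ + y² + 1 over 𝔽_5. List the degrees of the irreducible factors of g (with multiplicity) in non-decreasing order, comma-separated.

4

Roots in 𝔽_5: g(0) = 1; g(1) = 4; g(2) = 4; g(3) = 3; g(4) = 2.
Complete factorization: g(y) = (y⁴ + y³ + y² + 1).
Factor degrees with multiplicity: 4 = 4.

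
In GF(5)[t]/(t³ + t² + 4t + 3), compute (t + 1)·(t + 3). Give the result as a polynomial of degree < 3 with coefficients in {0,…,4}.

t^2 + 4t + 3

Multiply in GF(5)[t]: (t + 1)·(t + 3) = t² + 4t + 3.
Reduced: t² + 4t + 3.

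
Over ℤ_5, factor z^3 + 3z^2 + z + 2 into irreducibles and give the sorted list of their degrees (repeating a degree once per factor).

Write h(z) = z^3 + 3z^2 + z + 2.
Roots in ℤ_5: h(0) = 2; h(1) = 2; h(2) = 4; h(3) = 4; h(4) = 3.
Complete factorization: h(z) = (z^3 + 3z^2 + z + 2).
Factor degrees with multiplicity: 3 = 3.

3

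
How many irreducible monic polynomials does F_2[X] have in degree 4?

3

x^(2^4) − x is the product of all monic irreducibles of degree dividing 4; Möbius inversion gives N = (1/4) Σ μ(4/d)·2^d.
Divisors of 4: 1, 2, 4; μ(4/d) for each: 0, -1, 1.
Σ = − 2^2 + 2^4 = 12.
N = 12/4 = 3.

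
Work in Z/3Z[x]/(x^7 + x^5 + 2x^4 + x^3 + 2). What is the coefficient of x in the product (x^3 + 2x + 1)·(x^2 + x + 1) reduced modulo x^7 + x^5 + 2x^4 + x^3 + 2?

0

Multiply in Z/3Z[x]: (x^3 + 2x + 1)·(x^2 + x + 1) = x^5 + x^4 + 1.
Reduced: x^5 + x^4 + 1.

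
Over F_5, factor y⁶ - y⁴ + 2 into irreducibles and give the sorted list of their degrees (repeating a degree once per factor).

1, 1, 1, 1, 2

Write g(y) = y⁶ - y⁴ + 2.
Roots in F_5: g(0) = 2; g(1) = 2; g(2) = 0 → root; g(3) = 0 → root; g(4) = 2.
Linear factors from roots: (y - 2), (y + 2).
Complete factorization: g(y) = (y + 2)^2·(y - 2)^2·(y² + 2).
Factor degrees with multiplicity: 1 + 1 + 1 + 1 + 2 = 6.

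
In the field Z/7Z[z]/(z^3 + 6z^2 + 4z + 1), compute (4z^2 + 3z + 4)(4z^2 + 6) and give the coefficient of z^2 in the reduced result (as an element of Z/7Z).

Multiply in Z/7Z[z]: (4z^2 + 3z + 4)·(4z^2 + 6) = 2z^4 + 5z^3 + 5z^2 + 4z + 3.
Reduce using z^3 ≡ z^2 + 3z + 6 (mod z^3 + 6z^2 + 4z + 1).
Reduced: 4z^2 + 2z + 3.

4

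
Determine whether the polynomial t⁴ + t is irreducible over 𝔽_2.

Write g(t) = t⁴ + t.
Check for roots in 𝔽_2: g(0) = 0 → root; g(1) = 0 → root.
g(0) = 0, so (t) divides g(t); g is reducible.

No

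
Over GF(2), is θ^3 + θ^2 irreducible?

No

Write P(θ) = θ^3 + θ^2.
Check for roots in GF(2): P(0) = 0 → root; P(1) = 0 → root.
P(0) = 0, so (θ) divides P(θ); P is reducible.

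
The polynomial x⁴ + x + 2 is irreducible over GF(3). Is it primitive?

Yes

Write f(x) = x⁴ + x + 2.
|GF(3^4)^×| = 3^4 − 1 = 80. Prime factorization: 80 = 2^4·5.
f is primitive ⇔ x has order 80 in GF(3)[x]/(f), i.e. x^(80/q) ≠ 1 for each prime q | 80.
x^(40) mod f = 2.
x^(16) mod f = 2x³ + x + 2.
None equal 1, so x has full order 80; f is primitive.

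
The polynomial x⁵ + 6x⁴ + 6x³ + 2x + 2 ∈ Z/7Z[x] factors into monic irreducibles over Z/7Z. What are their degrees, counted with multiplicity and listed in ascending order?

Write h(x) = x⁵ + 6x⁴ + 6x³ + 2x + 2.
Linear factors from roots: (x + 5), (x + 3), (x + 2).
Complete factorization: h(x) = (x + 2)·(x + 3)·(x + 5)·(x² + 3x + 1).
Factor degrees with multiplicity: 1 + 1 + 1 + 2 = 5.

1, 1, 1, 2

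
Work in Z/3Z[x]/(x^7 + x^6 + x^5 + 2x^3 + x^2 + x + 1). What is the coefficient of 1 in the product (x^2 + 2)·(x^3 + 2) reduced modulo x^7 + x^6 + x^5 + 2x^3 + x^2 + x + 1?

Multiply in Z/3Z[x]: (x^2 + 2)·(x^3 + 2) = x^5 + 2x^3 + 2x^2 + 1.
Reduced: x^5 + 2x^3 + 2x^2 + 1.

1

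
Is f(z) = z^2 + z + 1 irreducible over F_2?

Check for roots in F_2: f(0) = 1; f(1) = 1.
No roots. A degree-2 polynomial over a field with no linear factor is irreducible.

Yes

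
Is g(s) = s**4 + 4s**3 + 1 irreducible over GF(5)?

Check for roots in GF(5): g(0) = 1; g(1) = 1; g(2) = 4; g(3) = 0 → root; g(4) = 3.
g(3) = 0, so (s − 3) divides g(s); g is reducible.

No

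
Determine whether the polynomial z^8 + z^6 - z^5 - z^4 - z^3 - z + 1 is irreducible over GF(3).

Write f(z) = z^8 + z^6 - z^5 - z^4 - z^3 - z + 1.
Check for roots in GF(3): f(0) = 1; f(1) = 2; f(2) = 2.
No roots, so no linear factors.
Monic irreducibles of degree 2 over GF(3): z^2 + 1, z^2 + z - 1, z^2 - z - 1.
None of them divide f (all give nonzero remainder).
Degree-3 irreducible divisors: test the 8 monic irreducibles of degree 3 over GF(3).
None of them divide f (all give nonzero remainder).
Degree-4 irreducible divisors: test the 18 monic irreducibles of degree 4 over GF(3).
None of them divide f (all give nonzero remainder).
No irreducible factor of degree ≤ 4 exists, so f is irreducible over GF(3).

Yes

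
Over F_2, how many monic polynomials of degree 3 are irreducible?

Gauss's count: N_{2}(3) = (1/3) Σ_{d|3} μ(3/d)·2^d.
Divisors of 3: 1, 3; μ(3/d) for each: -1, 1.
Σ = − 2^1 + 2^3 = 6.
N = 6/3 = 2.

2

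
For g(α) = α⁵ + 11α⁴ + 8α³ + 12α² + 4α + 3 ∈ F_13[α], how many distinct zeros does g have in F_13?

Evaluate at each of the 13 elements of F_13:
g(0) = 3; g(1) = 0 → root; g(2) = 6; g(3) = 4; g(4) = 0 → root; g(5) = 0 → root; g(6) = 0 → root; g(7) = 2; g(8) = 4; g(9) = 3; g(10) = 11; g(11) = 6; g(12) = 0 → root.
Roots: {1, 4, 5, 6, 12}.

5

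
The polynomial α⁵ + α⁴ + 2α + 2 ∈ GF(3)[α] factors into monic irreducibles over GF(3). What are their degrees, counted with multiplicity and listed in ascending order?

1, 1, 1, 2

Write h(α) = α⁵ + α⁴ + 2α + 2.
Roots in GF(3): h(0) = 2; h(1) = 0 → root; h(2) = 0 → root.
Linear factors from roots: (α + 2), (α + 1).
Complete factorization: h(α) = (α + 2)·(α + 1)^2·(α² + 1).
Factor degrees with multiplicity: 1 + 1 + 1 + 2 = 5.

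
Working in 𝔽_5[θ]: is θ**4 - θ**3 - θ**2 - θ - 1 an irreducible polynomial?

Yes

Write f(θ) = θ**4 - θ**3 - θ**2 - θ - 1.
Check for roots in 𝔽_5: f(0) = 4; f(1) = 2; f(2) = 1; f(3) = 1; f(4) = 1.
No roots, so no linear factors.
Degree-2 irreducible divisors: test the 10 monic irreducibles of degree 2 over GF(5).
None of them divide f (all give nonzero remainder).
No irreducible factor of degree ≤ 2 exists, so f is irreducible over GF(5).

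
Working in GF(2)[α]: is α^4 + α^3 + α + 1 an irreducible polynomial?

Write f(α) = α^4 + α^3 + α + 1.
Check for roots in GF(2): f(0) = 1; f(1) = 0 → root.
f(1) = 0, so (α − 1) divides f(α); f is reducible.

No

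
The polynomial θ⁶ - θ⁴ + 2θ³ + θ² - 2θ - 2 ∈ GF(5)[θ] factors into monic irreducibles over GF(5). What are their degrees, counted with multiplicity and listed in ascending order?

Write f(θ) = θ⁶ - θ⁴ + 2θ³ + θ² - 2θ - 2.
Roots in GF(5): f(0) = 3; f(1) = 4; f(2) = 2; f(3) = 3; f(4) = 4.
Complete factorization: f(θ) = (θ⁶ - θ⁴ + 2θ³ + θ² - 2θ - 2).
Factor degrees with multiplicity: 6 = 6.

6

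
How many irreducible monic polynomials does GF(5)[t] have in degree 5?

By the necklace-counting formula, N_5(5) = (1/5) Σ_{d|5} μ(5/d)·5^d.
Divisors of 5: 1, 5; μ(5/d) for each: -1, 1.
Σ = − 5^1 + 5^5 = 3120.
N = 3120/5 = 624.

624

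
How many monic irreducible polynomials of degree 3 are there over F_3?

The number of monic irreducibles of degree 3 over GF(3) is (1/3)·Σ_{d∣3} μ(3/d) 3^d.
Divisors of 3: 1, 3; μ(3/d) for each: -1, 1.
Σ = − 3^1 + 3^3 = 24.
N = 24/3 = 8.

8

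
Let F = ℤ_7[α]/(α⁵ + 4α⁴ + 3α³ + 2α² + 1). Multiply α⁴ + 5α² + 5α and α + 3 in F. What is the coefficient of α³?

Multiply in ℤ_7[α]: (α⁴ + 5α² + 5α)·(α + 3) = α⁵ + 3α⁴ + 5α³ + 6α² + α.
Reduce using α⁵ ≡ 3α⁴ + 4α³ + 5α² + 6 (mod α⁵ + 4α⁴ + 3α³ + 2α² + 1).
Reduced: 6α⁴ + 2α³ + 4α² + α + 6.

2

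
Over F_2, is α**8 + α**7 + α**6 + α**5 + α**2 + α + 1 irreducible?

Write P(α) = α**8 + α**7 + α**6 + α**5 + α**2 + α + 1.
Check for roots in F_2: P(0) = 1; P(1) = 1.
No roots, so no linear factors.
Monic irreducibles of degree 2 over GF(2): α**2 + α + 1.
None of them divide P (all give nonzero remainder).
Monic irreducibles of degree 3 over GF(2): α**3 + α + 1, α**3 + α**2 + 1.
None of them divide P (all give nonzero remainder).
Monic irreducibles of degree 4 over GF(2): α**4 + α + 1, α**4 + α**3 + 1, α**4 + α**3 + α**2 + α + 1.
None of them divide P (all give nonzero remainder).
No irreducible factor of degree ≤ 4 exists, so P is irreducible over GF(2).

Yes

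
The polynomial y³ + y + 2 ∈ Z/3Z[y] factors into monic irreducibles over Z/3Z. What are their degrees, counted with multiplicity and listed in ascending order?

Write h(y) = y³ + y + 2.
Roots in Z/3Z: h(0) = 2; h(1) = 1; h(2) = 0 → root.
Linear factors from roots: (y + 1).
Complete factorization: h(y) = (y + 1)·(y² + 2y + 2).
Factor degrees with multiplicity: 1 + 2 = 3.

1, 2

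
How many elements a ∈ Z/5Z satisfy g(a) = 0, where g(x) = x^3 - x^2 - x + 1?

2

Evaluate at each of the 5 elements of Z/5Z:
g(0) = 1; g(1) = 0 → root; g(2) = 3; g(3) = 1; g(4) = 0 → root.
Roots: {1, 4}.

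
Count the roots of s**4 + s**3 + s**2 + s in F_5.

Write f(s) = s**4 + s**3 + s**2 + s.
Evaluate at each of the 5 elements of F_5:
f(0) = 0 → root; f(1) = 4; f(2) = 0 → root; f(3) = 0 → root; f(4) = 0 → root.
Roots: {0, 2, 3, 4}.

4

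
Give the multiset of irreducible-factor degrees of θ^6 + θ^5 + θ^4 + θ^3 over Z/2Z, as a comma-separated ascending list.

1, 1, 1, 1, 1, 1

Write h(θ) = θ^6 + θ^5 + θ^4 + θ^3.
Roots in Z/2Z: h(0) = 0 → root; h(1) = 0 → root.
Linear factors from roots: (θ), (θ + 1).
Complete factorization: h(θ) = (θ)^3·(θ + 1)^3.
Factor degrees with multiplicity: 1 + 1 + 1 + 1 + 1 + 1 = 6.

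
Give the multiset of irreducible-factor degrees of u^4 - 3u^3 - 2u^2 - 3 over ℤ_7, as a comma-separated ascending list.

Write h(u) = u^4 - 3u^3 - 2u^2 - 3.
Linear factors from roots: (u - 1), (u - 3).
Complete factorization: h(u) = (u - 3)·(u - 1)·(u^2 + u - 1).
Factor degrees with multiplicity: 1 + 1 + 2 = 4.

1, 1, 2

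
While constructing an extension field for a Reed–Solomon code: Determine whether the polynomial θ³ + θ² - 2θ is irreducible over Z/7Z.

Write P(θ) = θ³ + θ² - 2θ.
Check for roots in Z/7Z: P(0) = 0 → root; P(1) = 0 → root; P(2) = 1; P(3) = 2; P(4) = 2; P(5) = 0 → root; P(6) = 2.
P(0) = 0, so (θ) divides P(θ); P is reducible.

No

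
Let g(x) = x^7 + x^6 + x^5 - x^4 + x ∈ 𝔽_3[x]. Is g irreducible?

No

Check for roots in 𝔽_3: g(0) = 0 → root; g(1) = 0 → root; g(2) = 0 → root.
g(0) = 0, so (x) divides g(x); g is reducible.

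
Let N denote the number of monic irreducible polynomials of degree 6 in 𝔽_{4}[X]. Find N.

By the necklace-counting formula, N_4(6) = (1/6) Σ_{d|6} μ(6/d)·4^d.
Divisors of 6: 1, 2, 3, 6; μ(6/d) for each: 1, -1, -1, 1.
Σ = 4^1 − 4^2 − 4^3 + 4^6 = 4020.
N = 4020/6 = 670.

670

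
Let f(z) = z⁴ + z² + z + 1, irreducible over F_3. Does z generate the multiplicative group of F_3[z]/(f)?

|GF(3^4)^×| = 3^4 − 1 = 80. Prime factorization: 80 = 2^4·5.
f is primitive ⇔ z has order 80 in GF(3)[z]/(f), i.e. z^(80/q) ≠ 1 for each prime q | 80.
z^(40) mod f = 1
z^(16) mod f = z³ + 2.
Since z^(40) = 1, the order of z divides 40 < 80; not primitive.

No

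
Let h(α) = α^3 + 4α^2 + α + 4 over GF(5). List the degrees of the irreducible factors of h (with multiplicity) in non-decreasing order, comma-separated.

Roots in GF(5): h(0) = 4; h(1) = 0 → root; h(2) = 0 → root; h(3) = 0 → root; h(4) = 1.
Linear factors from roots: (α + 4), (α + 3), (α + 2).
Complete factorization: h(α) = (α + 2)·(α + 3)·(α + 4).
Factor degrees with multiplicity: 1 + 1 + 1 = 3.

1, 1, 1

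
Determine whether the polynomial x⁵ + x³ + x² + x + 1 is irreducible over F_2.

Yes

Write P(x) = x⁵ + x³ + x² + x + 1.
Check for roots in F_2: P(0) = 1; P(1) = 1.
No roots, so no linear factors.
Monic irreducibles of degree 2 over GF(2): x² + x + 1.
None of them divide P (all give nonzero remainder).
No irreducible factor of degree ≤ 2 exists, so P is irreducible over GF(2).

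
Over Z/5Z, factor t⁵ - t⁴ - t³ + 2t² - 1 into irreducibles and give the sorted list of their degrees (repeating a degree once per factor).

Write f(t) = t⁵ - t⁴ - t³ + 2t² - 1.
Roots in Z/5Z: f(0) = 4; f(1) = 0 → root; f(2) = 0 → root; f(3) = 2; f(4) = 0 → root.
Linear factors from roots: (t - 1), (t - 2), (t + 1).
Complete factorization: f(t) = (t + 1)·(t - 2)·(t - 1)·(t² + t + 2).
Factor degrees with multiplicity: 1 + 1 + 1 + 2 = 5.

1, 1, 1, 2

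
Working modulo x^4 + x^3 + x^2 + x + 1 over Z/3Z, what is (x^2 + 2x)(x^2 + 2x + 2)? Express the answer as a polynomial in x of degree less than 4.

2x^2 + 2

Multiply in Z/3Z[x]: (x^2 + 2x)·(x^2 + 2x + 2) = x^4 + x^3 + x.
Reduce using x^4 ≡ 2x^3 + 2x^2 + 2x + 2 (mod x^4 + x^3 + x^2 + x + 1).
Reduced: 2x^2 + 2.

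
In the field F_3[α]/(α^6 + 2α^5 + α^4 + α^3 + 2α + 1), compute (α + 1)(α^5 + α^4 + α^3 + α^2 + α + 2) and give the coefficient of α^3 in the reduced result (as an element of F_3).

1

Multiply in F_3[α]: (α + 1)·(α^5 + α^4 + α^3 + α^2 + α + 2) = α^6 + 2α^5 + 2α^4 + 2α^3 + 2α^2 + 2.
Reduce using α^6 ≡ α^5 + 2α^4 + 2α^3 + α + 2 (mod α^6 + 2α^5 + α^4 + α^3 + 2α + 1).
Reduced: α^4 + α^3 + 2α^2 + α + 1.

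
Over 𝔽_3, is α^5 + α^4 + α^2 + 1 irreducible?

Yes

Write h(α) = α^5 + α^4 + α^2 + 1.
Check for roots in 𝔽_3: h(0) = 1; h(1) = 1; h(2) = 2.
No roots, so no linear factors.
Monic irreducibles of degree 2 over GF(3): α^2 + 1, α^2 + α + 2, α^2 + 2α + 2.
None of them divide h (all give nonzero remainder).
No irreducible factor of degree ≤ 2 exists, so h is irreducible over GF(3).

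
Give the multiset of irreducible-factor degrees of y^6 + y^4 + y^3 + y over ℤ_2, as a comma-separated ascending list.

Write g(y) = y^6 + y^4 + y^3 + y.
Roots in ℤ_2: g(0) = 0 → root; g(1) = 0 → root.
Linear factors from roots: (y), (y + 1).
Complete factorization: g(y) = (y)·(y + 1)^3·(y^2 + y + 1).
Factor degrees with multiplicity: 1 + 1 + 1 + 1 + 2 = 6.

1, 1, 1, 1, 2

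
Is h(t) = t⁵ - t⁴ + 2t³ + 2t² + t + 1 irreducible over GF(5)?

Yes

Check for roots in GF(5): h(0) = 1; h(1) = 1; h(2) = 3; h(3) = 3; h(4) = 3.
No roots, so no linear factors.
Degree-2 irreducible divisors: test the 10 monic irreducibles of degree 2 over GF(5).
None of them divide h (all give nonzero remainder).
No irreducible factor of degree ≤ 2 exists, so h is irreducible over GF(5).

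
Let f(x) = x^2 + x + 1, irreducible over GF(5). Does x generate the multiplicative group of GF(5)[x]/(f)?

No

|GF(5^2)^×| = 5^2 − 1 = 24. Prime factorization: 24 = 2^3·3.
f is primitive ⇔ x has order 24 in GF(5)[x]/(f), i.e. x^(24/q) ≠ 1 for each prime q | 24.
x^(12) mod f = 1
x^(8) mod f = 4x + 4.
Since x^(12) = 1, the order of x divides 12 < 24; not primitive.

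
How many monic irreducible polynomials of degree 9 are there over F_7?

x^(7^9) − x is the product of all monic irreducibles of degree dividing 9; Möbius inversion gives N = (1/9) Σ μ(9/d)·7^d.
Divisors of 9: 1, 3, 9; μ(9/d) for each: 0, -1, 1.
Σ = − 7^3 + 7^9 = 40353264.
N = 40353264/9 = 4483696.

4483696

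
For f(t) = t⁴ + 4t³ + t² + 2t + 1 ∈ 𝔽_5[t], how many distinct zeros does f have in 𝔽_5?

1

Evaluate at each of the 5 elements of 𝔽_5:
f(0) = 1; f(1) = 4; f(2) = 2; f(3) = 0 → root; f(4) = 2.
Roots: {3}.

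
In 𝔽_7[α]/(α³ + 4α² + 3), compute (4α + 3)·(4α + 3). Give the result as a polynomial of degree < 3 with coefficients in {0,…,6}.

Multiply in 𝔽_7[α]: (4α + 3)·(4α + 3) = 2α² + 3α + 2.
Reduced: 2α² + 3α + 2.

2α^2 + 3α + 2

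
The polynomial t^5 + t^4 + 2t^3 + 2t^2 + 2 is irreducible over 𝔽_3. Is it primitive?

Write f(t) = t^5 + t^4 + 2t^3 + 2t^2 + 2.
|GF(3^5)^×| = 3^5 − 1 = 242. Prime factorization: 242 = 2·11^2.
f is primitive ⇔ t has order 242 in GF(3)[t]/(f), i.e. t^(242/q) ≠ 1 for each prime q | 242.
t^(121) mod f = 1
t^(22) mod f = t^4 + 2t^3 + t^2 + 1.
Since t^(121) = 1, the order of t divides 121 < 242; not primitive.

No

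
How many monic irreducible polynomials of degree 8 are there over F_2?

By the necklace-counting formula, N_2(8) = (1/8) Σ_{d|8} μ(8/d)·2^d.
Divisors of 8: 1, 2, 4, 8; μ(8/d) for each: 0, 0, -1, 1.
Σ = − 2^4 + 2^8 = 240.
N = 240/8 = 30.

30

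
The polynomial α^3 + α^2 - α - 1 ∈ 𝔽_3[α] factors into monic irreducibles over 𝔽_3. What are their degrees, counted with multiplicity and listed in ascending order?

Write g(α) = α^3 + α^2 - α - 1.
Roots in 𝔽_3: g(0) = 2; g(1) = 0 → root; g(2) = 0 → root.
Linear factors from roots: (α - 1), (α + 1).
Complete factorization: g(α) = (α - 1)·(α + 1)^2.
Factor degrees with multiplicity: 1 + 1 + 1 = 3.

1, 1, 1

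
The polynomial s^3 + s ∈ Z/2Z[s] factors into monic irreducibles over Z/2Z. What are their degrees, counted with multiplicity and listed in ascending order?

1, 1, 1

Write f(s) = s^3 + s.
Roots in Z/2Z: f(0) = 0 → root; f(1) = 0 → root.
Linear factors from roots: (s), (s + 1).
Complete factorization: f(s) = (s)·(s + 1)^2.
Factor degrees with multiplicity: 1 + 1 + 1 = 3.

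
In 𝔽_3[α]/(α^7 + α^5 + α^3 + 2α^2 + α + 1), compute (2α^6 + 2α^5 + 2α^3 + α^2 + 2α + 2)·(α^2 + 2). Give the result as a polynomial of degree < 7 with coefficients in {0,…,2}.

Multiply in 𝔽_3[α]: (2α^6 + 2α^5 + 2α^3 + α^2 + 2α + 2)·(α^2 + 2) = 2α^8 + 2α^7 + α^6 + α^4 + α^2 + α + 1.
Reduce using α^7 ≡ 2α^5 + 2α^3 + α^2 + 2α + 2 (mod α^7 + α^5 + α^3 + 2α^2 + α + 1).
Reduced: 2α^6 + α^5 + 2α^4 + α^2 + 2.

2α^6 + α^5 + 2α^4 + α^2 + 2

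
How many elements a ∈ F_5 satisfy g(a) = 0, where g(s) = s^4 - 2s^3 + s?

Evaluate at each of the 5 elements of F_5:
g(0) = 0 → root; g(1) = 0 → root; g(2) = 2; g(3) = 0 → root; g(4) = 2.
Roots: {0, 1, 3}.

3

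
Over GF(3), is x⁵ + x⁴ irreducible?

Write m(x) = x⁵ + x⁴.
Check for roots in GF(3): m(0) = 0 → root; m(1) = 2; m(2) = 0 → root.
m(0) = 0, so (x) divides m(x); m is reducible.

No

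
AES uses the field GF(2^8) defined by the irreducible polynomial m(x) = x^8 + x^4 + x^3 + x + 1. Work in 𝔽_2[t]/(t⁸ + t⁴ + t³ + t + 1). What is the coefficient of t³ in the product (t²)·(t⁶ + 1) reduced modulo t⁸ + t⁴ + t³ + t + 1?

Multiply in 𝔽_2[t]: (t²)·(t⁶ + 1) = t⁸ + t².
Reduce using t⁸ ≡ t⁴ + t³ + t + 1 (mod t⁸ + t⁴ + t³ + t + 1).
Reduced: t⁴ + t³ + t² + t + 1.

1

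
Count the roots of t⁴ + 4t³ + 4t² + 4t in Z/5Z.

1

Write h(t) = t⁴ + 4t³ + 4t² + 4t.
Evaluate at each of the 5 elements of Z/5Z:
h(0) = 0 → root; h(1) = 3; h(2) = 2; h(3) = 2; h(4) = 2.
Roots: {0}.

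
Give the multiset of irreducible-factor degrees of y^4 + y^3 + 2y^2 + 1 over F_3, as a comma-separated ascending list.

1, 3

Write h(y) = y^4 + y^3 + 2y^2 + 1.
Roots in F_3: h(0) = 1; h(1) = 2; h(2) = 0 → root.
Linear factors from roots: (y + 1).
Complete factorization: h(y) = (y + 1)·(y^3 + 2y + 1).
Factor degrees with multiplicity: 1 + 3 = 4.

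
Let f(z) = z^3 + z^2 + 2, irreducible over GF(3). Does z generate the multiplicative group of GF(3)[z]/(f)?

No

|GF(3^3)^×| = 3^3 − 1 = 26. Prime factorization: 26 = 2·13.
f is primitive ⇔ z has order 26 in GF(3)[z]/(f), i.e. z^(26/q) ≠ 1 for each prime q | 26.
z^(13) mod f = 1
z^(2) mod f = z^2.
Since z^(13) = 1, the order of z divides 13 < 26; not primitive.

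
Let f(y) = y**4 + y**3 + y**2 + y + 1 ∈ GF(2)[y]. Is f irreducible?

Yes

Check for roots in GF(2): f(0) = 1; f(1) = 1.
No roots, so no linear factors.
Monic irreducibles of degree 2 over GF(2): y**2 + y + 1.
None of them divide f (all give nonzero remainder).
No irreducible factor of degree ≤ 2 exists, so f is irreducible over GF(2).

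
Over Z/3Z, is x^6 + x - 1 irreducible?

Write f(x) = x^6 + x - 1.
Check for roots in Z/3Z: f(0) = 2; f(1) = 1; f(2) = 2.
No roots, so no linear factors.
Monic irreducibles of degree 2 over GF(3): x^2 + 1, x^2 + x - 1, x^2 - x - 1.
None of them divide f (all give nonzero remainder).
Degree-3 irreducible divisors: test the 8 monic irreducibles of degree 3 over GF(3).
None of them divide f (all give nonzero remainder).
No irreducible factor of degree ≤ 3 exists, so f is irreducible over GF(3).

Yes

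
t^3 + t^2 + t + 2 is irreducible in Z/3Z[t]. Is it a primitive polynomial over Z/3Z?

No

Write f(t) = t^3 + t^2 + t + 2.
|GF(3^3)^×| = 3^3 − 1 = 26. Prime factorization: 26 = 2·13.
f is primitive ⇔ t has order 26 in GF(3)[t]/(f), i.e. t^(26/q) ≠ 1 for each prime q | 26.
t^(13) mod f = 1
t^(2) mod f = t^2.
Since t^(13) = 1, the order of t divides 13 < 26; not primitive.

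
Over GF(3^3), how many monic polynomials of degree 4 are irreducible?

132678

By the necklace-counting formula, N_27(4) = (1/4) Σ_{d|4} μ(4/d)·27^d.
Divisors of 4: 1, 2, 4; μ(4/d) for each: 0, -1, 1.
Σ = − 27^2 + 27^4 = 530712.
N = 530712/4 = 132678.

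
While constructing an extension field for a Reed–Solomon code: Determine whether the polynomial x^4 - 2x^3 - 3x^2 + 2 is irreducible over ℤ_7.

Write m(x) = x^4 - 2x^3 - 3x^2 + 2.
Check for roots in ℤ_7: m(0) = 2; m(1) = 5; m(2) = 4; m(3) = 2; m(4) = 5; m(5) = 1; m(6) = 2.
No roots, so no linear factors.
Degree-2 irreducible divisors: test the 21 monic irreducibles of degree 2 over GF(7).
None of them divide m (all give nonzero remainder).
No irreducible factor of degree ≤ 2 exists, so m is irreducible over GF(7).

Yes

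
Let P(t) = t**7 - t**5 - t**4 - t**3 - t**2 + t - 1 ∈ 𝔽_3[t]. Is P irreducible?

No

Check for roots in 𝔽_3: P(0) = 2; P(1) = 0 → root; P(2) = 0 → root.
P(1) = 0, so (t − 1) divides P(t); P is reducible.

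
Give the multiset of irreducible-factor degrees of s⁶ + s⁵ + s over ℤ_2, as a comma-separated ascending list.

Write f(s) = s⁶ + s⁵ + s.
Roots in ℤ_2: f(0) = 0 → root; f(1) = 1.
Linear factors from roots: (s).
Complete factorization: f(s) = (s)·(s² + s + 1)·(s³ + s + 1).
Factor degrees with multiplicity: 1 + 2 + 3 = 6.

1, 2, 3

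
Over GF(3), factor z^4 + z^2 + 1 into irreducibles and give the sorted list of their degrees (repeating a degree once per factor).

Write g(z) = z^4 + z^2 + 1.
Roots in GF(3): g(0) = 1; g(1) = 0 → root; g(2) = 0 → root.
Linear factors from roots: (z - 1), (z + 1).
Complete factorization: g(z) = (z + 1)^2·(z - 1)^2.
Factor degrees with multiplicity: 1 + 1 + 1 + 1 = 4.

1, 1, 1, 1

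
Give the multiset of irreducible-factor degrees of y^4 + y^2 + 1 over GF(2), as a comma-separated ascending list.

2, 2

Write f(y) = y^4 + y^2 + 1.
Roots in GF(2): f(0) = 1; f(1) = 1.
Complete factorization: f(y) = (y^2 + y + 1)^2.
Factor degrees with multiplicity: 2 + 2 = 4.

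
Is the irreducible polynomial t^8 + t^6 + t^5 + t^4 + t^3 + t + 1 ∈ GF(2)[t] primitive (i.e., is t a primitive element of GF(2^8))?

Write f(t) = t^8 + t^6 + t^5 + t^4 + t^3 + t + 1.
|GF(2^8)^×| = 2^8 − 1 = 255. Prime factorization: 255 = 3·5·17.
f is primitive ⇔ t has order 255 in GF(2)[t]/(f), i.e. t^(255/q) ≠ 1 for each prime q | 255.
t^(85) mod f = 1
t^(51) mod f = t^6 + t^5 + t^4 + t^3.
t^(15) mod f = t^7 + t^5 + t^4 + t^3 + t^2.
Since t^(85) = 1, the order of t divides 85 < 255; not primitive.

No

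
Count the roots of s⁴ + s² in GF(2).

2

Write h(s) = s⁴ + s².
Evaluate at each of the 2 elements of GF(2):
h(0) = 0 → root; h(1) = 0 → root.
Roots: {0, 1}.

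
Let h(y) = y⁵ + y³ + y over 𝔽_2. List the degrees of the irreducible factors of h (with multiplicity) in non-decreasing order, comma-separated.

Roots in 𝔽_2: h(0) = 0 → root; h(1) = 1.
Linear factors from roots: (y).
Complete factorization: h(y) = (y)·(y² + y + 1)^2.
Factor degrees with multiplicity: 1 + 2 + 2 = 5.

1, 2, 2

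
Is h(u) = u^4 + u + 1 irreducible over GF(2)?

Check for roots in GF(2): h(0) = 1; h(1) = 1.
No roots, so no linear factors.
Monic irreducibles of degree 2 over GF(2): u^2 + u + 1.
None of them divide h (all give nonzero remainder).
No irreducible factor of degree ≤ 2 exists, so h is irreducible over GF(2).

Yes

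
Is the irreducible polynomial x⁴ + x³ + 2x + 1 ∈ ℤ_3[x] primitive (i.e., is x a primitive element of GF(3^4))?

No

Write f(x) = x⁴ + x³ + 2x + 1.
|GF(3^4)^×| = 3^4 − 1 = 80. Prime factorization: 80 = 2^4·5.
f is primitive ⇔ x has order 80 in GF(3)[x]/(f), i.e. x^(80/q) ≠ 1 for each prime q | 80.
x^(40) mod f = 1
x^(16) mod f = 2x² + x + 1.
Since x^(40) = 1, the order of x divides 40 < 80; not primitive.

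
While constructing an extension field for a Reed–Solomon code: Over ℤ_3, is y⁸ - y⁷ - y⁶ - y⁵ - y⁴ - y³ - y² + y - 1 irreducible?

Write P(y) = y⁸ - y⁷ - y⁶ - y⁵ - y⁴ - y³ - y² + y - 1.
Check for roots in ℤ_3: P(0) = 2; P(1) = 1; P(2) = 2.
No roots, so no linear factors.
Monic irreducibles of degree 2 over GF(3): y² + 1, y² + y - 1, y² - y - 1.
None of them divide P (all give nonzero remainder).
Degree-3 irreducible divisors: test the 8 monic irreducibles of degree 3 over GF(3).
None of them divide P (all give nonzero remainder).
Degree-4 irreducible divisors: test the 18 monic irreducibles of degree 4 over GF(3).
None of them divide P (all give nonzero remainder).
No irreducible factor of degree ≤ 4 exists, so P is irreducible over GF(3).

Yes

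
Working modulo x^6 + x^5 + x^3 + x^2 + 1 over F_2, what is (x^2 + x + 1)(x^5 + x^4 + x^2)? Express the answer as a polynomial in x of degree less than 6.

x^5 + x^4 + x^3 + x + 1

Multiply in F_2[x]: (x^2 + x + 1)·(x^5 + x^4 + x^2) = x^7 + x^3 + x^2.
Reduce using x^6 ≡ x^5 + x^3 + x^2 + 1 (mod x^6 + x^5 + x^3 + x^2 + 1).
Reduced: x^5 + x^4 + x^3 + x + 1.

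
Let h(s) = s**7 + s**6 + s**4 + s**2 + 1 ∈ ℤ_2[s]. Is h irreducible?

Yes

Check for roots in ℤ_2: h(0) = 1; h(1) = 1.
No roots, so no linear factors.
Monic irreducibles of degree 2 over GF(2): s**2 + s + 1.
None of them divide h (all give nonzero remainder).
Monic irreducibles of degree 3 over GF(2): s**3 + s + 1, s**3 + s**2 + 1.
None of them divide h (all give nonzero remainder).
No irreducible factor of degree ≤ 3 exists, so h is irreducible over GF(2).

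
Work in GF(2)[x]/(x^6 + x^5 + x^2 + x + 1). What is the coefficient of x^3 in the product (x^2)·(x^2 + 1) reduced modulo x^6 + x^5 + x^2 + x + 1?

Multiply in GF(2)[x]: (x^2)·(x^2 + 1) = x^4 + x^2.
Reduced: x^4 + x^2.

0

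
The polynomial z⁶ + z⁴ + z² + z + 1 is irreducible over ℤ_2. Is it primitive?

No

Write f(z) = z⁶ + z⁴ + z² + z + 1.
|GF(2^6)^×| = 2^6 − 1 = 63. Prime factorization: 63 = 3^2·7.
f is primitive ⇔ z has order 63 in GF(2)[z]/(f), i.e. z^(63/q) ≠ 1 for each prime q | 63.
z^(21) mod f = 1
z^(9) mod f = z⁴ + z² + z.
Since z^(21) = 1, the order of z divides 21 < 63; not primitive.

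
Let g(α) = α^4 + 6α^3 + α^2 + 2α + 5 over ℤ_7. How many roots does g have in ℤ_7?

Evaluate at each of the 7 elements of ℤ_7:
g(0) = 5; g(1) = 1; g(2) = 0 → root; g(3) = 4; g(4) = 4; g(5) = 1; g(6) = 6.
Roots: {2}.

1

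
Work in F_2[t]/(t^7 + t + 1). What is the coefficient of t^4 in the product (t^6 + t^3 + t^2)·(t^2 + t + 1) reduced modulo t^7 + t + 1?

0

Multiply in F_2[t]: (t^6 + t^3 + t^2)·(t^2 + t + 1) = t^8 + t^7 + t^6 + t^5 + t^2.
Reduce using t^7 ≡ t + 1 (mod t^7 + t + 1).
Reduced: t^6 + t^5 + 1.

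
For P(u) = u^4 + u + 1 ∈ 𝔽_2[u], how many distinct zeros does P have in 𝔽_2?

Evaluate at each of the 2 elements of 𝔽_2:
P(0) = 1; P(1) = 1.
No element is a root.

0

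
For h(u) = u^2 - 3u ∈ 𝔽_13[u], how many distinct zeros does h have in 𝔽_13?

Evaluate at each of the 13 elements of 𝔽_13:
h(0) = 0 → root; h(1) = 11; h(2) = 11; h(3) = 0 → root; h(4) = 4; h(5) = 10; h(6) = 5; h(7) = 2; h(8) = 1; h(9) = 2; h(10) = 5; h(11) = 10; h(12) = 4.
Roots: {0, 3}.

2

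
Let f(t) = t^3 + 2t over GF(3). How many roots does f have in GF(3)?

3

Evaluate at each of the 3 elements of GF(3):
f(0) = 0 → root; f(1) = 0 → root; f(2) = 0 → root.
Roots: {0, 1, 2}.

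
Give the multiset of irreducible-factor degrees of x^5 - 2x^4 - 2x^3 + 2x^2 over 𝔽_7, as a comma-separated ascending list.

1, 1, 3

Write g(x) = x^5 - 2x^4 - 2x^3 + 2x^2.
Linear factors from roots: (x).
Complete factorization: g(x) = (x)^2·(x^3 - 2x^2 - 2x + 2).
Factor degrees with multiplicity: 1 + 1 + 3 = 5.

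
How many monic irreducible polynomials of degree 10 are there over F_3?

The number of monic irreducibles of degree 10 over GF(3) is (1/10)·Σ_{d∣10} μ(10/d) 3^d.
Divisors of 10: 1, 2, 5, 10; μ(10/d) for each: 1, -1, -1, 1.
Σ = 3^1 − 3^2 − 3^5 + 3^10 = 58800.
N = 58800/10 = 5880.

5880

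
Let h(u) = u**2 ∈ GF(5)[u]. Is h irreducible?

No

Check for roots in GF(5): h(0) = 0 → root; h(1) = 1; h(2) = 4; h(3) = 4; h(4) = 1.
h(0) = 0, so (u) divides h(u); h is reducible.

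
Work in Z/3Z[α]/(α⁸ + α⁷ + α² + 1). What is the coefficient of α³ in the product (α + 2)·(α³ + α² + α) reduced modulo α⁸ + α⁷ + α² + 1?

Multiply in Z/3Z[α]: (α + 2)·(α³ + α² + α) = α⁴ + 2α.
Reduced: α⁴ + 2α.

0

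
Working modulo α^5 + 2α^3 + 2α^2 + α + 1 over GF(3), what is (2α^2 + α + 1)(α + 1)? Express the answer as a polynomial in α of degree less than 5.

2α^3 + 2α + 1

Multiply in GF(3)[α]: (2α^2 + α + 1)·(α + 1) = 2α^3 + 2α + 1.
Reduced: 2α^3 + 2α + 1.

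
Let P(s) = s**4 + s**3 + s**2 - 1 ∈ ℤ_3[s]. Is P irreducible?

Check for roots in ℤ_3: P(0) = 2; P(1) = 2; P(2) = 0 → root.
P(2) = 0, so (s − 2) divides P(s); P is reducible.

No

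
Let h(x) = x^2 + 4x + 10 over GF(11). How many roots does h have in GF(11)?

2

Evaluate at each of the 11 elements of GF(11):
h(0) = 10; h(1) = 4; h(2) = 0 → root; h(3) = 9; h(4) = 9; h(5) = 0 → root; h(6) = 4; h(7) = 10; h(8) = 7; h(9) = 6; h(10) = 7.
Roots: {2, 5}.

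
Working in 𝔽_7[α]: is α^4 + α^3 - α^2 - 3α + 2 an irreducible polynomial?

Write m(α) = α^4 + α^3 - α^2 - 3α + 2.
Check for roots in 𝔽_7: m(0) = 2; m(1) = 0 → root; m(2) = 2; m(3) = 1; m(4) = 0 → root; m(5) = 5; m(6) = 4.
m(1) = 0, so (α − 1) divides m(α); m is reducible.

No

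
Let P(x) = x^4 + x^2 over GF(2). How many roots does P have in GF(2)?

2

Evaluate at each of the 2 elements of GF(2):
P(0) = 0 → root; P(1) = 0 → root.
Roots: {0, 1}.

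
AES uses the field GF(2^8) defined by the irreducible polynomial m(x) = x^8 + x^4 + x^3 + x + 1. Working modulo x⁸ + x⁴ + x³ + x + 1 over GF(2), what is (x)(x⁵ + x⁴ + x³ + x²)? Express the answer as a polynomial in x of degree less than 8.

Multiply in GF(2)[x]: (x)·(x⁵ + x⁴ + x³ + x²) = x⁶ + x⁵ + x⁴ + x³.
Reduced: x⁶ + x⁵ + x⁴ + x³.

x^6 + x^5 + x^4 + x^3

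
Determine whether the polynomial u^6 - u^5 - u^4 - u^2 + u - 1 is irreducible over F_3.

Yes

Write f(u) = u^6 - u^5 - u^4 - u^2 + u - 1.
Check for roots in F_3: f(0) = 2; f(1) = 1; f(2) = 1.
No roots, so no linear factors.
Monic irreducibles of degree 2 over GF(3): u^2 + 1, u^2 + u - 1, u^2 - u - 1.
None of them divide f (all give nonzero remainder).
Degree-3 irreducible divisors: test the 8 monic irreducibles of degree 3 over GF(3).
None of them divide f (all give nonzero remainder).
No irreducible factor of degree ≤ 3 exists, so f is irreducible over GF(3).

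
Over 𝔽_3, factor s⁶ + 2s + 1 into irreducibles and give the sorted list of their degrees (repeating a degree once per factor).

Write h(s) = s⁶ + 2s + 1.
Roots in 𝔽_3: h(0) = 1; h(1) = 1; h(2) = 0 → root.
Linear factors from roots: (s + 1).
Complete factorization: h(s) = (s + 1)·(s² + s + 2)·(s³ + s² + s + 2).
Factor degrees with multiplicity: 1 + 2 + 3 = 6.

1, 2, 3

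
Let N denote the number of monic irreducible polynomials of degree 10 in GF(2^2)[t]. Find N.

104754

By the necklace-counting formula, N_4(10) = (1/10) Σ_{d|10} μ(10/d)·4^d.
Divisors of 10: 1, 2, 5, 10; μ(10/d) for each: 1, -1, -1, 1.
Σ = 4^1 − 4^2 − 4^5 + 4^10 = 1047540.
N = 1047540/10 = 104754.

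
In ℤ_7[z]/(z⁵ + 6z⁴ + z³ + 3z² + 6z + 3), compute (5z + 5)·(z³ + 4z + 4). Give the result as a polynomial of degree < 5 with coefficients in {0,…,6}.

Multiply in ℤ_7[z]: (5z + 5)·(z³ + 4z + 4) = 5z⁴ + 5z³ + 6z² + 5z + 6.
Reduced: 5z⁴ + 5z³ + 6z² + 5z + 6.

5z^4 + 5z^3 + 6z^2 + 5z + 6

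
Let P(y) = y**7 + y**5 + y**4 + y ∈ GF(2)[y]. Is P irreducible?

Check for roots in GF(2): P(0) = 0 → root; P(1) = 0 → root.
P(0) = 0, so (y) divides P(y); P is reducible.

No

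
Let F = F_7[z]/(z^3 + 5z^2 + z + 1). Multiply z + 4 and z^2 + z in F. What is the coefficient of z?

3

Multiply in F_7[z]: (z + 4)·(z^2 + z) = z^3 + 5z^2 + 4z.
Reduce using z^3 ≡ 2z^2 + 6z + 6 (mod z^3 + 5z^2 + z + 1).
Reduced: 3z + 6.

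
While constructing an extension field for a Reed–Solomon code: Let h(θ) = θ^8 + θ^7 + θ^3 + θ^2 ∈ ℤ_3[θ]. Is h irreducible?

No

Check for roots in ℤ_3: h(0) = 0 → root; h(1) = 1; h(2) = 0 → root.
h(0) = 0, so (θ) divides h(θ); h is reducible.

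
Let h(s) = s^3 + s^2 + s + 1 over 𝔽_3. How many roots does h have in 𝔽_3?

1

Evaluate at each of the 3 elements of 𝔽_3:
h(0) = 1; h(1) = 1; h(2) = 0 → root.
Roots: {2}.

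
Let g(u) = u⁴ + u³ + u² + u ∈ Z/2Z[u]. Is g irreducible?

Check for roots in Z/2Z: g(0) = 0 → root; g(1) = 0 → root.
g(0) = 0, so (u) divides g(u); g is reducible.

No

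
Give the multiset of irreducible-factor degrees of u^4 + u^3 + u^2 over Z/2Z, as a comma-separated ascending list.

1, 1, 2

Write f(u) = u^4 + u^3 + u^2.
Roots in Z/2Z: f(0) = 0 → root; f(1) = 1.
Linear factors from roots: (u).
Complete factorization: f(u) = (u)^2·(u^2 + u + 1).
Factor degrees with multiplicity: 1 + 1 + 2 = 4.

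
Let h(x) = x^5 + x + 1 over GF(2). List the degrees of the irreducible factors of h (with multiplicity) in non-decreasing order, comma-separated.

Roots in GF(2): h(0) = 1; h(1) = 1.
Complete factorization: h(x) = (x^2 + x + 1)·(x^3 + x^2 + 1).
Factor degrees with multiplicity: 2 + 3 = 5.

2, 3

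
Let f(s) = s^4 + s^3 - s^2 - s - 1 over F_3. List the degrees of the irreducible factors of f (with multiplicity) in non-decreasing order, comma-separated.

Roots in F_3: f(0) = 2; f(1) = 2; f(2) = 2.
Complete factorization: f(s) = (s^4 + s^3 - s^2 - s - 1).
Factor degrees with multiplicity: 4 = 4.

4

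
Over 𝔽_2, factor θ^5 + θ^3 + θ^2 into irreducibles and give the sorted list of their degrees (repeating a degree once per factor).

1, 1, 3

Write h(θ) = θ^5 + θ^3 + θ^2.
Roots in 𝔽_2: h(0) = 0 → root; h(1) = 1.
Linear factors from roots: (θ).
Complete factorization: h(θ) = (θ)^2·(θ^3 + θ + 1).
Factor degrees with multiplicity: 1 + 1 + 3 = 5.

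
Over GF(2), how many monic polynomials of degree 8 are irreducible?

x^(2^8) − x is the product of all monic irreducibles of degree dividing 8; Möbius inversion gives N = (1/8) Σ μ(8/d)·2^d.
Divisors of 8: 1, 2, 4, 8; μ(8/d) for each: 0, 0, -1, 1.
Σ = − 2^4 + 2^8 = 240.
N = 240/8 = 30.

30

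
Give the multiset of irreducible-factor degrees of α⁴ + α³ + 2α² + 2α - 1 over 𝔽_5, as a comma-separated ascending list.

1, 1, 2

Write f(α) = α⁴ + α³ + 2α² + 2α - 1.
Roots in 𝔽_5: f(0) = 4; f(1) = 0 → root; f(2) = 0 → root; f(3) = 1; f(4) = 4.
Linear factors from roots: (α - 1), (α - 2).
Complete factorization: f(α) = (α - 2)·(α - 1)·(α² - α + 2).
Factor degrees with multiplicity: 1 + 1 + 2 = 4.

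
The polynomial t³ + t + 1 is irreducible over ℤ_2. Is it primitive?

Write f(t) = t³ + t + 1.
|GF(2^3)^×| = 2^3 − 1 = 7. Prime factorization: 7 = 7.
f is primitive ⇔ t has order 7 in GF(2)[t]/(f), i.e. t^(7/q) ≠ 1 for each prime q | 7.
t^(1) mod f = t.
None equal 1, so t has full order 7; f is primitive.

Yes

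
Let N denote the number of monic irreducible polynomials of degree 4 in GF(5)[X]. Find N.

150

Gauss's count: N_{5}(4) = (1/4) Σ_{d|4} μ(4/d)·5^d.
Divisors of 4: 1, 2, 4; μ(4/d) for each: 0, -1, 1.
Σ = − 5^2 + 5^4 = 600.
N = 600/4 = 150.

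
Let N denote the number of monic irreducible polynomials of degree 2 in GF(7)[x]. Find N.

21

By the necklace-counting formula, N_7(2) = (1/2) Σ_{d|2} μ(2/d)·7^d.
Divisors of 2: 1, 2; μ(2/d) for each: -1, 1.
Σ = − 7^1 + 7^2 = 42.
N = 42/2 = 21.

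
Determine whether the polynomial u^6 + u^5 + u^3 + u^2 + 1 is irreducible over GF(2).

Write f(u) = u^6 + u^5 + u^3 + u^2 + 1.
Check for roots in GF(2): f(0) = 1; f(1) = 1.
No roots, so no linear factors.
Monic irreducibles of degree 2 over GF(2): u^2 + u + 1.
None of them divide f (all give nonzero remainder).
Monic irreducibles of degree 3 over GF(2): u^3 + u + 1, u^3 + u^2 + 1.
None of them divide f (all give nonzero remainder).
No irreducible factor of degree ≤ 3 exists, so f is irreducible over GF(2).

Yes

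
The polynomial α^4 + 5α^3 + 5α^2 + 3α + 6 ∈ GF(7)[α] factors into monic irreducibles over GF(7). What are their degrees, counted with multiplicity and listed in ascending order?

2, 2

Write f(α) = α^4 + 5α^3 + 5α^2 + 3α + 6.
Complete factorization: f(α) = (α^2 + 2)·(α^2 + 5α + 3).
Factor degrees with multiplicity: 2 + 2 = 4.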